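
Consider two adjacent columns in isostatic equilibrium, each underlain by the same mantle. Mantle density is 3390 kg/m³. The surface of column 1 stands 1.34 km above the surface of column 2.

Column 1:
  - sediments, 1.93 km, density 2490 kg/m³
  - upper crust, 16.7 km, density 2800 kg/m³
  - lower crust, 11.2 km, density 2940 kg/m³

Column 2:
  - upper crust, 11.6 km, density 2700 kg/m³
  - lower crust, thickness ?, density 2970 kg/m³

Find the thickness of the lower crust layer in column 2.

9.72 km

Take the compensation level at the base of the deeper column (depth z_c below the surface of column 1) and equate Σ ρ_i t_i down to z_c; mantle fills any gap and the z_c terms cancel.
Column 1: 1.93×2490 + 16.7×2800 + 11.2×2940 + (z_c − 29.83)×3390
Column 2: 1.34×0 + 11.6×2700 + x×2970 + (z_c − 1.34 − 11.6 − x)×3390
The z_c×3390 term appears on both sides and cancels. Collect the known terms of each column as K = Σ(ρt)_known − 3390 × (depth of known layers): K_1 = 84493.7 − 3390×29.83 = −16630; K_2 = 31320 − 3390×(1.34 + 11.6) = −12546.6.
Balance: K_1 = K_2 − x×(3390 − 2970), so x = (K_2 − K_1)/(3390 − 2970) = 4083.4/420 = 9.72 km.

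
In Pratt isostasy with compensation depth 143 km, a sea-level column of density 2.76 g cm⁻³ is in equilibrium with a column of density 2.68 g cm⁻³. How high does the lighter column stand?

4.27 km

ρ_ref D = ρ (D + h) → h = D (ρ_ref − ρ)/ρ.
h = 143 km × (2.76 − 2.68)/2.68 = 4.27 km.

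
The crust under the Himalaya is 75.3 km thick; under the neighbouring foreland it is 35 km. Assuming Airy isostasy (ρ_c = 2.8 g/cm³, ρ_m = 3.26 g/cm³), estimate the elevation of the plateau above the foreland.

Excess crust Δ = 75.3 km − 35 km = 40.3 km, split between elevation h and root r with h + r = Δ.
Airy balance ρ_c h = (ρ_m − ρ_c) r gives r = h ρ_c/(ρ_m − ρ_c), so h (1 + ρ_c/(ρ_m − ρ_c)) = Δ, i.e. h = Δ (ρ_m − ρ_c)/ρ_m.
h = 40.3 km × 0.46/3.26 = 5.69 km.

5.69 km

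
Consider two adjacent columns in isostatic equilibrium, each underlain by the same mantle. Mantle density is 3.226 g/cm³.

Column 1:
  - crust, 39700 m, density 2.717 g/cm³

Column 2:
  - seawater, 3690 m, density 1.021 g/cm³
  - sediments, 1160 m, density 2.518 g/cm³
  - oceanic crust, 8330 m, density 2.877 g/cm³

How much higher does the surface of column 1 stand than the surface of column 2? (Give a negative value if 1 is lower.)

For any compensation level in the mantle, the mantle terms cancel and isostasy reduces to e = (Σt_1 − Σt_2) − (Σ(ρt)_1 − Σ(ρt)_2) / ρ_m.
Σt_1 = 39700 m; Σt_2 = 13180 m; Σ(ρt)_1 = 107864.9; Σ(ρt)_2 = 30653.78 (in m·g/cm³).
e = (39700 − 13180) − (107864.9 − 30653.78) / 3.226 = 2590 m.

2590 m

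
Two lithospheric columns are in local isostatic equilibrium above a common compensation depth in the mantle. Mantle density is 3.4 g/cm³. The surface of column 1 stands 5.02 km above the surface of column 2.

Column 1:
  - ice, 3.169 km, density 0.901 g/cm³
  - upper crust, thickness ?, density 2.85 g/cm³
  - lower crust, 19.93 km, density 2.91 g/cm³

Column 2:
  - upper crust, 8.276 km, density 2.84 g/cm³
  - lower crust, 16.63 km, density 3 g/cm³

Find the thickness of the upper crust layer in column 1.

Take the compensation level at the base of the deeper column (depth z_c below the surface of column 1) and equate Σ ρ_i t_i down to z_c; mantle fills any gap and the z_c terms cancel.
Column 1: 3.169×0.901 + x×2.85 + 19.93×2.91 + (z_c − 23.099 − x)×3.4
Column 2: 5.02×0 + 8.276×2.84 + 16.63×3 + (z_c − 5.02 − 24.906)×3.4
The z_c×3.4 term appears on both sides and cancels. Collect the known terms of each column as K = Σ(ρt)_known − 3.4 × (depth of known layers): K_1 = 60.851569 − 3.4×23.099 = −17.685031; K_2 = 73.39384 − 3.4×(5.02 + 24.906) = −28.35456.
Balance: K_1 − x×(3.4 − 2.85) = K_2, so x = (K_1 − K_2)/(3.4 − 2.85) = 10.6695/0.55 = 19.4 km.

19.4 km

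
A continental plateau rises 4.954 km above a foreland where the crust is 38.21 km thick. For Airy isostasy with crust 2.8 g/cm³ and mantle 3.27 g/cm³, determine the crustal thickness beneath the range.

72.7 km

Root depth r = h ρ_c / (ρ_m − ρ_c) = 4.954 km × 2.8 / 0.47 = 29.51 km.
Total thickness = T + h + r = 38.21 km + 4.954 km + 29.51 km = 72.7 km.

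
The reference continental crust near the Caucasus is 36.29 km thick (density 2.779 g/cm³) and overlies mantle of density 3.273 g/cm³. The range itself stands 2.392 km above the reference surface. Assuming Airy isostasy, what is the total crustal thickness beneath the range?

Root depth r = h ρ_c / (ρ_m − ρ_c) = 2.392 km × 2.779 / 0.494 = 13.46 km.
Total thickness = T + h + r = 36.29 km + 2.392 km + 13.46 km = 52.1 km.

52.1 km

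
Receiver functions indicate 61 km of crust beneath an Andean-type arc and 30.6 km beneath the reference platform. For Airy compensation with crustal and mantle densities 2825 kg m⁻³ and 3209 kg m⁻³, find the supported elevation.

3.64 km

Excess crust Δ = 61 km − 30.6 km = 30.4 km, split between elevation h and root r with h + r = Δ.
Airy balance ρ_c h = (ρ_m − ρ_c) r gives r = h ρ_c/(ρ_m − ρ_c), so h (1 + ρ_c/(ρ_m − ρ_c)) = Δ, i.e. h = Δ (ρ_m − ρ_c)/ρ_m.
h = 30.4 km × 384/3209 = 3.64 km.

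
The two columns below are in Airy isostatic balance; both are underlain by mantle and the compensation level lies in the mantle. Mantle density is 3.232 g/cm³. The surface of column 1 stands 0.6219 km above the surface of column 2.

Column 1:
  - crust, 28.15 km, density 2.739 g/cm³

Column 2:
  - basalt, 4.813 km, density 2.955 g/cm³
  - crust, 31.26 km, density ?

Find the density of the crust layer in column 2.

2.89 g/cm³

Take the compensation level at the base of the deeper column (depth z_c below the surface of column 1) and equate Σ ρ_i t_i down to z_c; mantle fills any gap and the z_c terms cancel.
Column 1: 28.15×2.739 + (z_c − 28.15)×3.232
Column 2: 0.6219×0 + 4.813×2.955 + 31.26×ρ + (z_c − 0.6219 − 36.073)×3.232
The z_c×3.232 term appears on both sides and cancels. Collect the known terms of each column as K = Σ(ρt)_known − 3.232 × (depth of known layers): K_1 = 77.10285 − 3.232×28.15 = −13.87795; K_2 = 14.222415 − 3.232×(0.6219 + 36.073) = −104.375502.
Balance: K_1 = K_2 + 31.26×ρ, so ρ = (K_1 − K_2)/31.26 = 90.4976/31.26 = 2.89 g/cm³.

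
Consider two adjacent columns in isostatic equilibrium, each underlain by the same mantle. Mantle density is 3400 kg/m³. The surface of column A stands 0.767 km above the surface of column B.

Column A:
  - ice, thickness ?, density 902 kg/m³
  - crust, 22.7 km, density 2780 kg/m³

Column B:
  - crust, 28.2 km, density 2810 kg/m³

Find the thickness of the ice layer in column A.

Take the compensation level at the base of the deeper column (depth z_c below the surface of column A) and equate Σ ρ_i t_i down to z_c; mantle fills any gap and the z_c terms cancel.
Column A: x×902 + 22.7×2780 + (z_c − 22.7 − x)×3400
Column B: 0.767×0 + 28.2×2810 + (z_c − 0.767 − 28.2)×3400
The z_c×3400 term appears on both sides and cancels. Collect the known terms of each column as K = Σ(ρt)_known − 3400 × (depth of known layers): K_A = 63106 − 3400×22.7 = −14074; K_B = 79242 − 3400×(0.767 + 28.2) = −19245.8.
Balance: K_A − x×(3400 − 902) = K_B, so x = (K_A − K_B)/(3400 − 902) = 5171.8/2498 = 2.07 km.

2.07 km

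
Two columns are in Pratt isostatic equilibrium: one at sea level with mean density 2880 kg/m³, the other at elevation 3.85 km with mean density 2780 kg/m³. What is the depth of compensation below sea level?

ρ_ref D = ρ (D + h) → D (ρ_ref − ρ) = ρ h.
D = ρ h/(ρ_ref − ρ) = 2780 × 3.85 km/(2880 − 2780) = 107 km.

107 km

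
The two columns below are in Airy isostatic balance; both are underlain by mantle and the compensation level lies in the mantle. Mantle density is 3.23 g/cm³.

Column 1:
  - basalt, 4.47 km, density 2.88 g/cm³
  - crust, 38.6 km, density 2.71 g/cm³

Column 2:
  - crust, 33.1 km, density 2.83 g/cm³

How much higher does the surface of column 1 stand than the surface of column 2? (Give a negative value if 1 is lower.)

For any compensation level in the mantle, the mantle terms cancel and isostasy reduces to e = (Σt_1 − Σt_2) − (Σ(ρt)_1 − Σ(ρt)_2) / ρ_m.
Σt_1 = 43.07 km; Σt_2 = 33.1 km; Σ(ρt)_1 = 117.4796; Σ(ρt)_2 = 93.673 (in km·g/cm³).
e = (43.07 − 33.1) − (117.4796 − 93.673) / 3.23 = 2.6 km.

2.6 km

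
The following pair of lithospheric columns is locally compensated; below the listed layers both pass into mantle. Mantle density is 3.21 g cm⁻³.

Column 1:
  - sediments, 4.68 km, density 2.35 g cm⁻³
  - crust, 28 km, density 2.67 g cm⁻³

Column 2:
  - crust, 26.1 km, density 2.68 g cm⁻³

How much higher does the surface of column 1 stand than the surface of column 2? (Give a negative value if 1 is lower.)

For any compensation level in the mantle, the mantle terms cancel and isostasy reduces to e = (Σt_1 − Σt_2) − (Σ(ρt)_1 − Σ(ρt)_2) / ρ_m.
Σt_1 = 32.68 km; Σt_2 = 26.1 km; Σ(ρt)_1 = 85.758; Σ(ρt)_2 = 69.948 (in km·g cm⁻³).
e = (32.68 − 26.1) − (85.758 − 69.948) / 3.21 = 1.65 km.

1.65 km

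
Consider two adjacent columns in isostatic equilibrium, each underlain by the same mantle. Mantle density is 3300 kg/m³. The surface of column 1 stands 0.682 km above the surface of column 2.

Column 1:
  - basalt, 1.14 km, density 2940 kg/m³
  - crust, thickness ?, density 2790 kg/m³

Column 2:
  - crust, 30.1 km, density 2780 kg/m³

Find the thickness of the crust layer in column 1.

Take the compensation level at the base of the deeper column (depth z_c below the surface of column 1) and equate Σ ρ_i t_i down to z_c; mantle fills any gap and the z_c terms cancel.
Column 1: 1.14×2940 + x×2790 + (z_c − 1.14 − x)×3300
Column 2: 0.682×0 + 30.1×2780 + (z_c − 0.682 − 30.1)×3300
The z_c×3300 term appears on both sides and cancels. Collect the known terms of each column as K = Σ(ρt)_known − 3300 × (depth of known layers): K_1 = 3351.6 − 3300×1.14 = −410.4; K_2 = 83678 − 3300×(0.682 + 30.1) = −17902.6.
Balance: K_1 − x×(3300 − 2790) = K_2, so x = (K_1 − K_2)/(3300 − 2790) = 17492.2/510 = 34.3 km.

34.3 km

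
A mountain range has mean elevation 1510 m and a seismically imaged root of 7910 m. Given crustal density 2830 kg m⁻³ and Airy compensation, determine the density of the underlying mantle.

3370 kg m⁻³

Airy balance: ρ_c h = (ρ_m − ρ_c) r → ρ_m = ρ_c (1 + h/r).
ρ_m = 2830 × (1 + 1510 m/7910 m) = 3370 kg m⁻³.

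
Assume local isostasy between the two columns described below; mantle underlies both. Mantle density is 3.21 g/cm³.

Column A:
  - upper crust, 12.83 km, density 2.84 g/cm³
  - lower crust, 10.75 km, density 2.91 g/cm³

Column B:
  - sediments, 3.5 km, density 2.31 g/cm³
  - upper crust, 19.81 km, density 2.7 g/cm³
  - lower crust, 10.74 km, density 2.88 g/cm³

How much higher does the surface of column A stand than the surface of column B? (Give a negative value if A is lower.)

For any compensation level in the mantle, the mantle terms cancel and isostasy reduces to e = (Σt_A − Σt_B) − (Σ(ρt)_A − Σ(ρt)_B) / ρ_m.
Σt_A = 23.58 km; Σt_B = 34.05 km; Σ(ρt)_A = 67.7197; Σ(ρt)_B = 92.5032 (in km·g/cm³).
e = (23.58 − 34.05) − (67.7197 − 92.5032) / 3.21 = −2.75 km.

−2.75 km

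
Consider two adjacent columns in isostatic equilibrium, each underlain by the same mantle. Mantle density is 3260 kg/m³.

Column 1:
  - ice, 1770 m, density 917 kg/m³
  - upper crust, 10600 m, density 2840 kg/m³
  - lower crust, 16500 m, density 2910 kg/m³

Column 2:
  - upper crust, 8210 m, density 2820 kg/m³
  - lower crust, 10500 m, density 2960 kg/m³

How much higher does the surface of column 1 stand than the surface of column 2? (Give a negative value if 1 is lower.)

For any compensation level in the mantle, the mantle terms cancel and isostasy reduces to e = (Σt_1 − Σt_2) − (Σ(ρt)_1 − Σ(ρt)_2) / ρ_m.
Σt_1 = 28870 m; Σt_2 = 18710 m; Σ(ρt)_1 = 79742090; Σ(ρt)_2 = 54232200 (in m·kg/m³).
e = (28870 − 18710) − (79742090 − 54232200) / 3260 = 2330 m.

2330 m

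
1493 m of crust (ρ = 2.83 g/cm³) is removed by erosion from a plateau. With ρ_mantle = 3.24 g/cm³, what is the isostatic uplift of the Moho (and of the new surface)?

Unloading: uplift u = e ρ_c/ρ_m = 1493 m × 2.83/3.24 = 1300 m.

1300 m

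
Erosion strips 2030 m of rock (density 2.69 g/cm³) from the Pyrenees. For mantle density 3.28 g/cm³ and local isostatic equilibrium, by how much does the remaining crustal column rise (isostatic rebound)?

Unloading: uplift u = e ρ_c/ρ_m = 2030 m × 2.69/3.28 = 1660 m.

1660 m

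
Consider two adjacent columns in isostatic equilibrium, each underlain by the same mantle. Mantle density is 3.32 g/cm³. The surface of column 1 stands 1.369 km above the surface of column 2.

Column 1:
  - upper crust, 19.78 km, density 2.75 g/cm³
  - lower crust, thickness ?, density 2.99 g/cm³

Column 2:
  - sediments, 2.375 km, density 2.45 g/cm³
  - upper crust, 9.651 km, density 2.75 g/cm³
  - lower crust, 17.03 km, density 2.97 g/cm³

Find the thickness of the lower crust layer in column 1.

Take the compensation level at the base of the deeper column (depth z_c below the surface of column 1) and equate Σ ρ_i t_i down to z_c; mantle fills any gap and the z_c terms cancel.
Column 1: 19.78×2.75 + x×2.99 + (z_c − 19.78 − x)×3.32
Column 2: 1.369×0 + 2.375×2.45 + 9.651×2.75 + 17.03×2.97 + (z_c − 1.369 − 29.056)×3.32
The z_c×3.32 term appears on both sides and cancels. Collect the known terms of each column as K = Σ(ρt)_known − 3.32 × (depth of known layers): K_1 = 54.395 − 3.32×19.78 = −11.2746; K_2 = 82.9381 − 3.32×(1.369 + 29.056) = −18.0729.
Balance: K_1 − x×(3.32 − 2.99) = K_2, so x = (K_1 − K_2)/(3.32 − 2.99) = 6.7983/0.33 = 20.6 km.

20.6 km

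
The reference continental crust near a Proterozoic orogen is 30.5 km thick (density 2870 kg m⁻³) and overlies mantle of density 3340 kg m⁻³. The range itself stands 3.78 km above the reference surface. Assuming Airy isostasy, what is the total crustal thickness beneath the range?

57.4 km

Root depth r = h ρ_c / (ρ_m − ρ_c) = 3.78 km × 2870 / 470 = 23.08 km.
Total thickness = T + h + r = 30.5 km + 3.78 km + 23.08 km = 57.4 km.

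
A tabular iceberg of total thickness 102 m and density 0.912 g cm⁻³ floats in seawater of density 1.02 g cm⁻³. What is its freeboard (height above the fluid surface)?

Floating equilibrium: submerged depth d = t ρ_obj/ρ_fluid = 102 m × 0.912/1.02 = 91.2 m.
Freeboard = t − d = 102 m − 91.2 m = 10.8 m.

10.8 m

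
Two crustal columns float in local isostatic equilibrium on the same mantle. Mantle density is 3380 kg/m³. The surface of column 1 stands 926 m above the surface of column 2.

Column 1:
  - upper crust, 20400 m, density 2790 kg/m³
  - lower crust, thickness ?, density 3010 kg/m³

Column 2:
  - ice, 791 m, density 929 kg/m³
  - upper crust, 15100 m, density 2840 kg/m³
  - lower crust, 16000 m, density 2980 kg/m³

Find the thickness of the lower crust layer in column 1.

20500 m

Take the compensation level at the base of the deeper column (depth z_c below the surface of column 1) and equate Σ ρ_i t_i down to z_c; mantle fills any gap and the z_c terms cancel.
Column 1: 20400×2790 + x×3010 + (z_c − 20400 − x)×3380
Column 2: 926×0 + 791×929 + 15100×2840 + 16000×2980 + (z_c − 926 − 31891)×3380
The z_c×3380 term appears on both sides and cancels. Collect the known terms of each column as K = Σ(ρt)_known − 3380 × (depth of known layers): K_1 = 56916000 − 3380×20400 = −12036000; K_2 = 91298839 − 3380×(926 + 31891) = −19622621.
Balance: K_1 − x×(3380 − 3010) = K_2, so x = (K_1 − K_2)/(3380 − 3010) = 7586620/370 = 20500 m.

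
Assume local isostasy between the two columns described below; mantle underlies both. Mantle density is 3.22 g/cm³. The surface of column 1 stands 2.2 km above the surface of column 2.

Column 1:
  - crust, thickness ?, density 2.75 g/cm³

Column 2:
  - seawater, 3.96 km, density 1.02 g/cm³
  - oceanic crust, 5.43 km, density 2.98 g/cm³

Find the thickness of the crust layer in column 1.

Take the compensation level at the base of the deeper column (depth z_c below the surface of column 1) and equate Σ ρ_i t_i down to z_c; mantle fills any gap and the z_c terms cancel.
Column 1: x×2.75 + (z_c − 0 − x)×3.22
Column 2: 2.2×0 + 3.96×1.02 + 5.43×2.98 + (z_c − 2.2 − 9.39)×3.22
The z_c×3.22 term appears on both sides and cancels. Collect the known terms of each column as K = Σ(ρt)_known − 3.22 × (depth of known layers): K_1 = 0 − 3.22×0 = 0; K_2 = 20.2206 − 3.22×(2.2 + 9.39) = −17.0992.
Balance: K_1 − x×(3.22 − 2.75) = K_2, so x = (K_1 − K_2)/(3.22 − 2.75) = 17.0992/0.47 = 36.4 km.

36.4 km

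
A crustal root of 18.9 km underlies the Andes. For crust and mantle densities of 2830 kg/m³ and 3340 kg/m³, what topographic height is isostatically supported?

By Archimedes' principle applied to the lithosphere: ρ_c h = (ρ_m − ρ_c) r.
h = r (ρ_m − ρ_c) / ρ_c = 18.9 km × (3340 − 2830) / 2830 = 3.41 km.

3.41 km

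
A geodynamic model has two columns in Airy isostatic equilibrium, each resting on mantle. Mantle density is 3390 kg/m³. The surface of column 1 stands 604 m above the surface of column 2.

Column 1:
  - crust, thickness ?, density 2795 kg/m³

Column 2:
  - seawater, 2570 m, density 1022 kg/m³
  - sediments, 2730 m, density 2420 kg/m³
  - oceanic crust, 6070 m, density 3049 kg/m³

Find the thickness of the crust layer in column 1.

Take the compensation level at the base of the deeper column (depth z_c below the surface of column 1) and equate Σ ρ_i t_i down to z_c; mantle fills any gap and the z_c terms cancel.
Column 1: x×2795 + (z_c − 0 − x)×3390
Column 2: 604×0 + 2570×1022 + 2730×2420 + 6070×3049 + (z_c − 604 − 11370)×3390
The z_c×3390 term appears on both sides and cancels. Collect the known terms of each column as K = Σ(ρt)_known − 3390 × (depth of known layers): K_1 = 0 − 3390×0 = 0; K_2 = 27740570 − 3390×(604 + 11370) = −12851290.
Balance: K_1 − x×(3390 − 2795) = K_2, so x = (K_1 − K_2)/(3390 − 2795) = 12851300/595 = 21600 m.

21600 m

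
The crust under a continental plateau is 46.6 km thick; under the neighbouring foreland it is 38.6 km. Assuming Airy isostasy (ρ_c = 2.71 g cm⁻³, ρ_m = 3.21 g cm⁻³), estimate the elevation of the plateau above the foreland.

Excess crust Δ = 46.6 km − 38.6 km = 8 km, split between elevation h and root r with h + r = Δ.
Airy balance ρ_c h = (ρ_m − ρ_c) r gives r = h ρ_c/(ρ_m − ρ_c), so h (1 + ρ_c/(ρ_m − ρ_c)) = Δ, i.e. h = Δ (ρ_m − ρ_c)/ρ_m.
h = 8 km × 0.5/3.21 = 1.25 km.

1.25 km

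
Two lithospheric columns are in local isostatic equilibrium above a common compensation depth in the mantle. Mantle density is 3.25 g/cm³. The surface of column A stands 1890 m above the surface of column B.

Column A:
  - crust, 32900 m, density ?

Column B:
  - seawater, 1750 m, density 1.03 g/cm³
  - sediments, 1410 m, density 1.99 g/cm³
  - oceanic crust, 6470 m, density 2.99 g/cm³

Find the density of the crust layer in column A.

2.84 g/cm³

Take the compensation level at the base of the deeper column (depth z_c below the surface of column A) and equate Σ ρ_i t_i down to z_c; mantle fills any gap and the z_c terms cancel.
Column A: 32900×ρ + (z_c − 32900)×3.25
Column B: 1890×0 + 1750×1.03 + 1410×1.99 + 6470×2.99 + (z_c − 1890 − 9630)×3.25
The z_c×3.25 term appears on both sides and cancels. Collect the known terms of each column as K = Σ(ρt)_known − 3.25 × (depth of known layers): K_A = 0 − 3.25×32900 = −106925; K_B = 23953.7 − 3.25×(1890 + 9630) = −13486.3.
Balance: K_A + 32900×ρ = K_B, so ρ = (K_B − K_A)/32900 = 93438.7/32900 = 2.84 g/cm³.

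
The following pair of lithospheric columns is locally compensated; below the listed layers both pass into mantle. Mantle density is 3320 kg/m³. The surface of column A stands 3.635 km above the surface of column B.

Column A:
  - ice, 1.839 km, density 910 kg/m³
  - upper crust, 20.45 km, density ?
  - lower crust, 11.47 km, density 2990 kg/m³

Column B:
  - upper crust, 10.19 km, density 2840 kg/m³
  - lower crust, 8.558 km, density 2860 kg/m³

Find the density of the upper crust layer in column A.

2700 kg/m³

Take the compensation level at the base of the deeper column (depth z_c below the surface of column A) and equate Σ ρ_i t_i down to z_c; mantle fills any gap and the z_c terms cancel.
Column A: 1.839×910 + 20.45×ρ + 11.47×2990 + (z_c − 33.759)×3320
Column B: 3.635×0 + 10.19×2840 + 8.558×2860 + (z_c − 3.635 − 18.748)×3320
The z_c×3320 term appears on both sides and cancels. Collect the known terms of each column as K = Σ(ρt)_known − 3320 × (depth of known layers): K_A = 35968.79 − 3320×33.759 = −76111.09; K_B = 53415.48 − 3320×(3.635 + 18.748) = −20896.08.
Balance: K_A + 20.45×ρ = K_B, so ρ = (K_B − K_A)/20.45 = 55215/20.45 = 2700 kg/m³.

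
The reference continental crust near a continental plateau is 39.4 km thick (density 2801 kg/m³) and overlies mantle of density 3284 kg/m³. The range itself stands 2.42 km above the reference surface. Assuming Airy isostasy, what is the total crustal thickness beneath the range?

Root depth r = h ρ_c / (ρ_m − ρ_c) = 2.42 km × 2801 / 483 = 14.03 km.
Total thickness = T + h + r = 39.4 km + 2.42 km + 14.03 km = 55.9 km.

55.9 km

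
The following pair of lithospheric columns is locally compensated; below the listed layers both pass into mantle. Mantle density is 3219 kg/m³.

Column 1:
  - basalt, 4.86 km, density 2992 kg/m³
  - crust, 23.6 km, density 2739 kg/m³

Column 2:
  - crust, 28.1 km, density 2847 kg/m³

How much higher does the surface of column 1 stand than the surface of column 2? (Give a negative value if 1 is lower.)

0.614 km

For any compensation level in the mantle, the mantle terms cancel and isostasy reduces to e = (Σt_1 − Σt_2) − (Σ(ρt)_1 − Σ(ρt)_2) / ρ_m.
Σt_1 = 28.46 km; Σt_2 = 28.1 km; Σ(ρt)_1 = 79181.52; Σ(ρt)_2 = 80000.7 (in km·kg/m³).
e = (28.46 − 28.1) − (79181.52 − 80000.7) / 3219 = 0.614 km.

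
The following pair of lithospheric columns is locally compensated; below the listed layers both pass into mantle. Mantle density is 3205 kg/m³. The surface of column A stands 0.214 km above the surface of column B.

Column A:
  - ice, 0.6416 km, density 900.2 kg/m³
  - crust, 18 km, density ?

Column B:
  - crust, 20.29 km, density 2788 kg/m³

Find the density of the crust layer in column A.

Take the compensation level at the base of the deeper column (depth z_c below the surface of column A) and equate Σ ρ_i t_i down to z_c; mantle fills any gap and the z_c terms cancel.
Column A: 0.6416×900.2 + 18×ρ + (z_c − 18.6416)×3205
Column B: 0.214×0 + 20.29×2788 + (z_c − 0.214 − 20.29)×3205
The z_c×3205 term appears on both sides and cancels. Collect the known terms of each column as K = Σ(ρt)_known − 3205 × (depth of known layers): K_A = 577.56832 − 3205×18.6416 = −59168.7597; K_B = 56568.52 − 3205×(0.214 + 20.29) = −9146.8.
Balance: K_A + 18×ρ = K_B, so ρ = (K_B − K_A)/18 = 50022/18 = 2780 kg/m³.

2780 kg/m³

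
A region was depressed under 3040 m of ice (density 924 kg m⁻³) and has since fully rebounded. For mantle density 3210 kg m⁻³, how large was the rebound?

Removing the load lets mantle flow back in; uplift u satisfies ρ_ice t = ρ_m u.
u = t ρ_ice/ρ_m = 3040 m × 924/3210 = 875 m.

875 m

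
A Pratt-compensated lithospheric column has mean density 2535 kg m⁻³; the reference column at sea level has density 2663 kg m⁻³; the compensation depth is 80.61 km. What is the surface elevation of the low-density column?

4.07 km

ρ_ref D = ρ (D + h) → h = D (ρ_ref − ρ)/ρ.
h = 80.61 km × (2663 − 2535)/2535 = 4.07 km.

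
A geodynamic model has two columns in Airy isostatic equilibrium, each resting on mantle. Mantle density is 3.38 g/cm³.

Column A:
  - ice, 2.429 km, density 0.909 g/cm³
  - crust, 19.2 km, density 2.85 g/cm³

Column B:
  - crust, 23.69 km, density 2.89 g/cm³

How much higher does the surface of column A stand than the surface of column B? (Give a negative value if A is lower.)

1.35 km

For any compensation level in the mantle, the mantle terms cancel and isostasy reduces to e = (Σt_A − Σt_B) − (Σ(ρt)_A − Σ(ρt)_B) / ρ_m.
Σt_A = 21.629 km; Σt_B = 23.69 km; Σ(ρt)_A = 56.927961; Σ(ρt)_B = 68.4641 (in km·g/cm³).
e = (21.629 − 23.69) − (56.927961 − 68.4641) / 3.38 = 1.35 km.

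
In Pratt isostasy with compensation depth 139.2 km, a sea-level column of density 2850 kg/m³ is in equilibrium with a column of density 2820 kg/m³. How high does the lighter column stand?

ρ_ref D = ρ (D + h) → h = D (ρ_ref − ρ)/ρ.
h = 139.2 km × (2850 − 2820)/2820 = 1.48 km.

1.48 km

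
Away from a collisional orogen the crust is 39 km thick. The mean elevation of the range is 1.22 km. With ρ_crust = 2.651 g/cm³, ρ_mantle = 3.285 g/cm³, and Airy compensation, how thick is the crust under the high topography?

Root depth r = h ρ_c / (ρ_m − ρ_c) = 1.22 km × 2.651 / 0.634 = 5.101 km.
Total thickness = T + h + r = 39 km + 1.22 km + 5.101 km = 45.3 km.

45.3 km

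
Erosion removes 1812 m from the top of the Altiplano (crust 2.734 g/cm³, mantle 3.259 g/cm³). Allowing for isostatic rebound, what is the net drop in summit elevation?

Rebound u = e ρ_c/ρ_m = 1812 m × 2.734/3.259 = 1520 m.
Net surface drop = e − u = 1812 m − 1520 m = e (ρ_m − ρ_c)/ρ_m = 292 m.

292 m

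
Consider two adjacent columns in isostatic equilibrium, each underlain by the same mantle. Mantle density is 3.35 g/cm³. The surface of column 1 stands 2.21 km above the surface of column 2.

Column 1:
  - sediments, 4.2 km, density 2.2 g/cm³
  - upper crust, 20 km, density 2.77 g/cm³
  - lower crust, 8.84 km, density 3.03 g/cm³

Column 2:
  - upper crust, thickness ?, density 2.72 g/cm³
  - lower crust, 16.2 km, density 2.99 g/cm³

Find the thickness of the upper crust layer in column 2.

Take the compensation level at the base of the deeper column (depth z_c below the surface of column 1) and equate Σ ρ_i t_i down to z_c; mantle fills any gap and the z_c terms cancel.
Column 1: 4.2×2.2 + 20×2.77 + 8.84×3.03 + (z_c − 33.04)×3.35
Column 2: 2.21×0 + x×2.72 + 16.2×2.99 + (z_c − 2.21 − 16.2 − x)×3.35
The z_c×3.35 term appears on both sides and cancels. Collect the known terms of each column as K = Σ(ρt)_known − 3.35 × (depth of known layers): K_1 = 91.4252 − 3.35×33.04 = −19.2588; K_2 = 48.438 − 3.35×(2.21 + 16.2) = −13.2355.
Balance: K_1 = K_2 − x×(3.35 − 2.72), so x = (K_2 − K_1)/(3.35 − 2.72) = 6.0233/0.63 = 9.56 km.

9.56 km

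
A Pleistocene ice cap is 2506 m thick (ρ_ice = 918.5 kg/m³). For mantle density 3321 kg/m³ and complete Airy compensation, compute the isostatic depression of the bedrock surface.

Isostatic balance requires: the ice load ρ_ice t is balanced by mantle displaced below, ρ_m s.
s = t ρ_ice / ρ_m = 2506 m × 918.5/3321 = 693 m.

693 m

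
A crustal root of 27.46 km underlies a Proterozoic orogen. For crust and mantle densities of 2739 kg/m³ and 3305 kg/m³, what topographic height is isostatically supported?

Equating mass per unit area of the two columns: ρ_c h = (ρ_m − ρ_c) r.
h = r (ρ_m − ρ_c) / ρ_c = 27.46 km × (3305 − 2739) / 2739 = 5.67 km.

5.67 km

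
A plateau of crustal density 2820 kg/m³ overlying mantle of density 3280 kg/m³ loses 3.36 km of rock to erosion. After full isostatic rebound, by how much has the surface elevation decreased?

Rebound u = e ρ_c/ρ_m = 3.36 km × 2820/3280 = 2.889 km.
Net surface drop = e − u = 3.36 km − 2.889 km = e (ρ_m − ρ_c)/ρ_m = 0.471 km.

0.471 km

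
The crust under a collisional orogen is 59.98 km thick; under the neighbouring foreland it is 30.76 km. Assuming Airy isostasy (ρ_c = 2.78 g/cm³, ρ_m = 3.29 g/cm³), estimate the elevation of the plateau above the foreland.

4.53 km

Excess crust Δ = 59.98 km − 30.76 km = 29.22 km, split between elevation h and root r with h + r = Δ.
Airy balance ρ_c h = (ρ_m − ρ_c) r gives r = h ρ_c/(ρ_m − ρ_c), so h (1 + ρ_c/(ρ_m − ρ_c)) = Δ, i.e. h = Δ (ρ_m − ρ_c)/ρ_m.
h = 29.22 km × 0.51/3.29 = 4.53 km.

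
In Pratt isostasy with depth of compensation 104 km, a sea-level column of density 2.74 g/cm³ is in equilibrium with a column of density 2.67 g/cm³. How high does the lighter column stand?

2.73 km

ρ_ref D = ρ (D + h) → h = D (ρ_ref − ρ)/ρ.
h = 104 km × (2.74 − 2.67)/2.67 = 2.73 km.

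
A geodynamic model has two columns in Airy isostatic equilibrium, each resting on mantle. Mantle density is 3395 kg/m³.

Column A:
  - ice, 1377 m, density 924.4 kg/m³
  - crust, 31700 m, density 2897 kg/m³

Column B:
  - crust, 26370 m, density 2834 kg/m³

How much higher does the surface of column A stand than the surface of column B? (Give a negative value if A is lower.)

For any compensation level in the mantle, the mantle terms cancel and isostasy reduces to e = (Σt_A − Σt_B) − (Σ(ρt)_A − Σ(ρt)_B) / ρ_m.
Σt_A = 33077 m; Σt_B = 26370 m; Σ(ρt)_A = 93107798.8; Σ(ρt)_B = 74732580 (in m·kg/m³).
e = (33077 − 26370) − (93107798.8 − 74732580) / 3395 = 1290 m.

1290 m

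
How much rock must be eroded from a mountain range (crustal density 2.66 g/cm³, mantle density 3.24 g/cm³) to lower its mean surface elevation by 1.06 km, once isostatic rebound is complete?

5.92 km

Net drop Δ = e − u = e − e ρ_c/ρ_m = e (ρ_m − ρ_c)/ρ_m.
e = Δ ρ_m/(ρ_m − ρ_c) = 1.06 km × 3.24/0.58 = 5.92 km.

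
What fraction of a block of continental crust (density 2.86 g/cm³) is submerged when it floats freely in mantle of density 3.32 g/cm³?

86.1%

Submerged fraction = ρ_obj/ρ_fluid = 2.86/3.32 = 86.1%.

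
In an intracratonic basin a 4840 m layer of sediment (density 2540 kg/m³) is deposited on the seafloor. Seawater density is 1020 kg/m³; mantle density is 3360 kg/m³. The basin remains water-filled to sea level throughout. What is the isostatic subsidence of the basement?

3140 m

Submarine loading: the sediment displaces seawater, and the subsidence is in turn flooded, so s (ρ_m − ρ_w) = t (ρ_sed − ρ_w).
s = 4840 m × (2540 − 1020) / (3360 − 1020) = 3140 m.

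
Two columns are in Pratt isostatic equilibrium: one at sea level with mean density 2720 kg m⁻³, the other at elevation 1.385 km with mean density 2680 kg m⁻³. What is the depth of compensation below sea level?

92.8 km

ρ_ref D = ρ (D + h) → D (ρ_ref − ρ) = ρ h.
D = ρ h/(ρ_ref − ρ) = 2680 × 1.385 km/(2720 − 2680) = 92.8 km.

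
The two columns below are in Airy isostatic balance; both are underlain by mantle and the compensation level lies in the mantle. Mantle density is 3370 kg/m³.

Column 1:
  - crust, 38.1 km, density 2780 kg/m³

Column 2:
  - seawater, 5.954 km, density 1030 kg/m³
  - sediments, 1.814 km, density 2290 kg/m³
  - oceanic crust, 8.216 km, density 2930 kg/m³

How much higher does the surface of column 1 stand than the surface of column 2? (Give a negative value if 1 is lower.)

For any compensation level in the mantle, the mantle terms cancel and isostasy reduces to e = (Σt_1 − Σt_2) − (Σ(ρt)_1 − Σ(ρt)_2) / ρ_m.
Σt_1 = 38.1 km; Σt_2 = 15.984 km; Σ(ρt)_1 = 105918; Σ(ρt)_2 = 34359.56 (in km·kg/m³).
e = (38.1 − 15.984) − (105918 − 34359.56) / 3370 = 0.882 km.

0.882 km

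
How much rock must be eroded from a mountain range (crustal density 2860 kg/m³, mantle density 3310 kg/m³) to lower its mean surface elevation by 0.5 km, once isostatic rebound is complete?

3.68 km

Net drop Δ = e − u = e − e ρ_c/ρ_m = e (ρ_m − ρ_c)/ρ_m.
e = Δ ρ_m/(ρ_m − ρ_c) = 0.5 km × 3310/450 = 3.68 km.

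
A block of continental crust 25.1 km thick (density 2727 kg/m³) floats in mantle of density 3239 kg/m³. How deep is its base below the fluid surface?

Draft d = t ρ_obj/ρ_fluid = 25.1 km × 2727/3239 = 21.1 km.

21.1 km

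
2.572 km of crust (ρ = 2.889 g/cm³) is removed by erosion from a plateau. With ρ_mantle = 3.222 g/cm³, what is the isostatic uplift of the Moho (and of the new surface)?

2.31 km

Unloading: uplift u = e ρ_c/ρ_m = 2.572 km × 2.889/3.222 = 2.31 km.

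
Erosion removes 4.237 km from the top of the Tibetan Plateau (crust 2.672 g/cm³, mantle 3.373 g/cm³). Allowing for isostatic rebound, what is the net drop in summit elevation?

Rebound u = e ρ_c/ρ_m = 4.237 km × 2.672/3.373 = 3.356 km.
Net surface drop = e − u = 4.237 km − 3.356 km = e (ρ_m − ρ_c)/ρ_m = 0.881 km.

0.881 km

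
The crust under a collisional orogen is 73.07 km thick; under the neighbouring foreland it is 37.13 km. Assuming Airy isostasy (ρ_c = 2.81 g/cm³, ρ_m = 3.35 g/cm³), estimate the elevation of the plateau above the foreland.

5.79 km

Excess crust Δ = 73.07 km − 37.13 km = 35.94 km, split between elevation h and root r with h + r = Δ.
Airy balance ρ_c h = (ρ_m − ρ_c) r gives r = h ρ_c/(ρ_m − ρ_c), so h (1 + ρ_c/(ρ_m − ρ_c)) = Δ, i.e. h = Δ (ρ_m − ρ_c)/ρ_m.
h = 35.94 km × 0.54/3.35 = 5.79 km.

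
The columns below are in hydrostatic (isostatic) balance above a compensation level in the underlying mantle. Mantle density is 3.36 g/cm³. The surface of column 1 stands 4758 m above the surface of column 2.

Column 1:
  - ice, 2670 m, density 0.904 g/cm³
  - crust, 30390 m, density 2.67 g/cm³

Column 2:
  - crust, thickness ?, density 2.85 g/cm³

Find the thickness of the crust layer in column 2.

Take the compensation level at the base of the deeper column (depth z_c below the surface of column 1) and equate Σ ρ_i t_i down to z_c; mantle fills any gap and the z_c terms cancel.
Column 1: 2670×0.904 + 30390×2.67 + (z_c − 33060)×3.36
Column 2: 4758×0 + x×2.85 + (z_c − 4758 − 0 − x)×3.36
The z_c×3.36 term appears on both sides and cancels. Collect the known terms of each column as K = Σ(ρt)_known − 3.36 × (depth of known layers): K_1 = 83554.98 − 3.36×33060 = −27526.62; K_2 = 0 − 3.36×(4758 + 0) = −15986.88.
Balance: K_1 = K_2 − x×(3.36 − 2.85), so x = (K_2 − K_1)/(3.36 − 2.85) = 11539.7/0.51 = 22600 m.

22600 m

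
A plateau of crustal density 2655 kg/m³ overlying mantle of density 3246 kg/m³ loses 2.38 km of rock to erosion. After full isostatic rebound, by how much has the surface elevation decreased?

Rebound u = e ρ_c/ρ_m = 2.38 km × 2655/3246 = 1.947 km.
Net surface drop = e − u = 2.38 km − 1.947 km = e (ρ_m − ρ_c)/ρ_m = 0.433 km.

0.433 km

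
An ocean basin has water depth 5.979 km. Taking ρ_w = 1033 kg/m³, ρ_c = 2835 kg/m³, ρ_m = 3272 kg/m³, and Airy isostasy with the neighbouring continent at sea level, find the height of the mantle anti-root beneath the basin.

24.7 km

By Archimedes' principle applied to the lithosphere: replacing crust with seawater at the top is compensated by replacing crust with mantle at the base: d (ρ_c − ρ_w) = a (ρ_m − ρ_c).
a = d (ρ_c − ρ_w)/(ρ_m − ρ_c) = 5.979 km × 1802/437 = 24.7 km.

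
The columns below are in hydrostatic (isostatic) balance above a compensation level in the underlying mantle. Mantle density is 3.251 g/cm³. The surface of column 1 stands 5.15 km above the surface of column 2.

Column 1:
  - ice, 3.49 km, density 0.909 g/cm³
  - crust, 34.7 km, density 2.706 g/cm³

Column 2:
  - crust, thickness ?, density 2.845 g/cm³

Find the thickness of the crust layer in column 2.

25.5 km

Take the compensation level at the base of the deeper column (depth z_c below the surface of column 1) and equate Σ ρ_i t_i down to z_c; mantle fills any gap and the z_c terms cancel.
Column 1: 3.49×0.909 + 34.7×2.706 + (z_c − 38.19)×3.251
Column 2: 5.15×0 + x×2.845 + (z_c − 5.15 − 0 − x)×3.251
The z_c×3.251 term appears on both sides and cancels. Collect the known terms of each column as K = Σ(ρt)_known − 3.251 × (depth of known layers): K_1 = 97.07061 − 3.251×38.19 = −27.08508; K_2 = 0 − 3.251×(5.15 + 0) = −16.74265.
Balance: K_1 = K_2 − x×(3.251 − 2.845), so x = (K_2 − K_1)/(3.251 − 2.845) = 10.3424/0.406 = 25.5 km.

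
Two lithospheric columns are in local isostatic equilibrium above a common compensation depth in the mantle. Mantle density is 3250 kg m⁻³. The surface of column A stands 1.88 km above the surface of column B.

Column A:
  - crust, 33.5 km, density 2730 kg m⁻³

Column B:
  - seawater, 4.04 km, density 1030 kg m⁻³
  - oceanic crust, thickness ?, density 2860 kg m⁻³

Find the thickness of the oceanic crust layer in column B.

6 km

Take the compensation level at the base of the deeper column (depth z_c below the surface of column A) and equate Σ ρ_i t_i down to z_c; mantle fills any gap and the z_c terms cancel.
Column A: 33.5×2730 + (z_c − 33.5)×3250
Column B: 1.88×0 + 4.04×1030 + x×2860 + (z_c − 1.88 − 4.04 − x)×3250
The z_c×3250 term appears on both sides and cancels. Collect the known terms of each column as K = Σ(ρt)_known − 3250 × (depth of known layers): K_A = 91455 − 3250×33.5 = −17420; K_B = 4161.2 − 3250×(1.88 + 4.04) = −15078.8.
Balance: K_A = K_B − x×(3250 − 2860), so x = (K_B − K_A)/(3250 − 2860) = 2341.2/390 = 6 km.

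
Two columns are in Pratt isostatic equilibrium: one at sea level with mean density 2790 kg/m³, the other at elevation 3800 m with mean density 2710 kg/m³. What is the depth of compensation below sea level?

ρ_ref D = ρ (D + h) → D (ρ_ref − ρ) = ρ h.
D = ρ h/(ρ_ref − ρ) = 2710 × 3800 m/(2790 − 2710) = 129000 m.

129000 m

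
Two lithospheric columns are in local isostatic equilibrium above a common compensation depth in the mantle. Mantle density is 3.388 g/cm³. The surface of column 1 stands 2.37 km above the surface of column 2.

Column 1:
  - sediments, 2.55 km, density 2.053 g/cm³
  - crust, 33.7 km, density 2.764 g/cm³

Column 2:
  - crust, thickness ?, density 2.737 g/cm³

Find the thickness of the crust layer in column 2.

25.2 km

Take the compensation level at the base of the deeper column (depth z_c below the surface of column 1) and equate Σ ρ_i t_i down to z_c; mantle fills any gap and the z_c terms cancel.
Column 1: 2.55×2.053 + 33.7×2.764 + (z_c − 36.25)×3.388
Column 2: 2.37×0 + x×2.737 + (z_c − 2.37 − 0 − x)×3.388
The z_c×3.388 term appears on both sides and cancels. Collect the known terms of each column as K = Σ(ρt)_known − 3.388 × (depth of known layers): K_1 = 98.38195 − 3.388×36.25 = −24.43305; K_2 = 0 − 3.388×(2.37 + 0) = −8.02956.
Balance: K_1 = K_2 − x×(3.388 − 2.737), so x = (K_2 − K_1)/(3.388 − 2.737) = 16.4035/0.651 = 25.2 km.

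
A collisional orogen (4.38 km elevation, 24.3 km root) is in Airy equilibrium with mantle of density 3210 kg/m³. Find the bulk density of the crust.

2720 kg/m³

ρ_c h = (ρ_m − ρ_c) r → ρ_c (h + r) = ρ_m r → ρ_c = ρ_m r / (h + r).
ρ_c = 3210 × 24.3 km / (4.38 km + 24.3 km) = 2720 kg/m³.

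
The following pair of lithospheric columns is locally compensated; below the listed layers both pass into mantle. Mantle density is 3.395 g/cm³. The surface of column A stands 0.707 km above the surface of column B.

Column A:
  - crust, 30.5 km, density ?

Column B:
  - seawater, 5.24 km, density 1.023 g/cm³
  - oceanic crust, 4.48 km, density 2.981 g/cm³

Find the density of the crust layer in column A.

Take the compensation level at the base of the deeper column (depth z_c below the surface of column A) and equate Σ ρ_i t_i down to z_c; mantle fills any gap and the z_c terms cancel.
Column A: 30.5×ρ + (z_c − 30.5)×3.395
Column B: 0.707×0 + 5.24×1.023 + 4.48×2.981 + (z_c − 0.707 − 9.72)×3.395
The z_c×3.395 term appears on both sides and cancels. Collect the known terms of each column as K = Σ(ρt)_known − 3.395 × (depth of known layers): K_A = 0 − 3.395×30.5 = −103.5475; K_B = 18.7154 − 3.395×(0.707 + 9.72) = −16.684265.
Balance: K_A + 30.5×ρ = K_B, so ρ = (K_B − K_A)/30.5 = 86.8632/30.5 = 2.85 g/cm³.

2.85 g/cm³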